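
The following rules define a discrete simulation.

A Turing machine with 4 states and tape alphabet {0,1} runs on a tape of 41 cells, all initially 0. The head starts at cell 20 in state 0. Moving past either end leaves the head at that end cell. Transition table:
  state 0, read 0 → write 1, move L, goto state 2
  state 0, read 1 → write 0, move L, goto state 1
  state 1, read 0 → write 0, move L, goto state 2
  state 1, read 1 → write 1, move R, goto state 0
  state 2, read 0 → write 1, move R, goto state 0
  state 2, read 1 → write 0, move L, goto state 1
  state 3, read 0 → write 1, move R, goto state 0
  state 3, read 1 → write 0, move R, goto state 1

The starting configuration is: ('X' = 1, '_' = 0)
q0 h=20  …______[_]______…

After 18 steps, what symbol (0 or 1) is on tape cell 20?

1

[0] q0 h=20  …______[_]______…
[1] q2 h=19  …______[_]X_____…
[2] q0 h=20  …_____X[X]______…
[3] q1 h=19  …______[X]______…
[4] q0 h=20  …_____X[_]______…
[5] q2 h=19  …______[X]X_____…
[6] q1 h=18  …______[_]_X____…
[7] q2 h=17  …______[_]__X___…
[8] q0 h=18  …_____X[_]_X____…
[9] q2 h=17  …______[X]X_X___…
[10] q1 h=16  …______[_]_X_X__…
[11] q2 h=15  …______[_]__X_X_…
[12] q0 h=16  …_____X[_]_X_X__…
[13] q2 h=15  …______[X]X_X_X_…
[14] q1 h=14  …______[_]_X_X_X…
[15] q2 h=13  …______[_]__X_X_…
[16] q0 h=14  …_____X[_]_X_X_X…
[17] q2 h=13  …______[X]X_X_X_…
[18] q1 h=12  …______[_]_X_X_X…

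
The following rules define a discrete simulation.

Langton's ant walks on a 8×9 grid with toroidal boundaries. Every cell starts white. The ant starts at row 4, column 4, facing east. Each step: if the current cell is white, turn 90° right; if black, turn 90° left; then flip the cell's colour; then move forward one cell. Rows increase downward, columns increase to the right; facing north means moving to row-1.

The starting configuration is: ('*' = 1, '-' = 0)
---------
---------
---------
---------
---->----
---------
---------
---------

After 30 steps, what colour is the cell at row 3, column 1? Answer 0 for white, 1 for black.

step 0: ---------
---------
---------
---------
---->----
---------
---------
---------
step 1: ---------
---------
---------
---------
----*----
----v----
---------
---------
step 2: ---------
---------
---------
---------
----*----
---<*----
---------
---------
step 3: ---------
---------
---------
---------
---^*----
---**----
---------
---------
step 4: ---------
---------
---------
---------
---*>----
---**----
---------
---------
step 5: ---------
---------
---------
----^----
---*-----
---**----
---------
---------
step 6: ---------
---------
---------
----*>---
---*-----
---**----
---------
---------
step 7: ---------
---------
---------
----**---
---*-v---
---**----
---------
---------
step 8: ---------
---------
---------
----**---
---*<*---
---**----
---------
---------
step 9: ---------
---------
---------
----^*---
---***---
---**----
---------
---------
step 10: ---------
---------
---------
---<-*---
---***---
---**----
---------
---------
step 11: ---------
---------
---^-----
---*-*---
---***---
---**----
---------
---------
step 12: ---------
---------
---*>----
---*-*---
---***---
---**----
---------
---------
step 13: ---------
---------
---**----
---*v*---
---***---
---**----
---------
---------
step 14: ---------
---------
---**----
---<**---
---***---
---**----
---------
---------
step 15: ---------
---------
---**----
----**---
---v**---
---**----
---------
---------
step 16: ---------
---------
---**----
----**---
---->*---
---**----
---------
---------
step 17: ---------
---------
---**----
----^*---
-----*---
---**----
---------
---------
step 18: ---------
---------
---**----
---<-*---
-----*---
---**----
---------
---------
step 19: ---------
---------
---^*----
---*-*---
-----*---
---**----
---------
---------
step 20: ---------
---------
--<-*----
---*-*---
-----*---
---**----
---------
---------
step 21: ---------
--^------
--*-*----
---*-*---
-----*---
---**----
---------
---------
step 22: ---------
--*>-----
--*-*----
---*-*---
-----*---
---**----
---------
---------
step 23: ---------
--**-----
--*v*----
---*-*---
-----*---
---**----
---------
---------
step 24: ---------
--**-----
--<**----
---*-*---
-----*---
---**----
---------
---------
step 25: ---------
--**-----
---**----
--v*-*---
-----*---
---**----
---------
---------
step 26: ---------
--**-----
---**----
-<**-*---
-----*---
---**----
---------
---------
step 27: ---------
--**-----
-^-**----
-***-*---
-----*---
---**----
---------
---------
step 28: ---------
--**-----
-*>**----
-***-*---
-----*---
---**----
---------
---------
step 29: ---------
--**-----
-****----
-*v*-*---
-----*---
---**----
---------
---------
step 30: ---------
--**-----
-****----
-*->-*---
-----*---
---**----
---------
---------

1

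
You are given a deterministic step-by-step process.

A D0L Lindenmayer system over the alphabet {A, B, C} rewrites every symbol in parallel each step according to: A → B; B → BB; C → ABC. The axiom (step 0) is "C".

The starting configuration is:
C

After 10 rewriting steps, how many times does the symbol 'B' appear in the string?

1534

k=0  C
k=1  ABC
k=2  BBBABC
k=3  BBBBBBBBBABC
k=4  BBBBBBBBBBBBBBBBBBBBBABC
k=5  BBBBBBBBBBBBBBBBBBBBBBBBBBBBBBBBBBBBBBBBBBBBBABC
k=6  BBBBBBBBBBBBBBBBBBBBBBBBBBBBBBBBBBBBBBBBBBBBBBBBBBBBBBBBBBBBBBBBBBBBBBBBBBBBBBBBBBBBBBBBBBBBBABC
k=7  BBBBBBBBBBBBBBBBBBBBBBBBBBBBBBBBBBBBBBBBBBBBBBBBBBBBBBBBBB…BBBBBBBBBBBBBBBBBBBBBBBBBBBBBBBBBBBBBBBBBBBBBBBBBBBBBBBABC  (len 192)
k=8  BBBBBBBBBBBBBBBBBBBBBBBBBBBBBBBBBBBBBBBBBBBBBBBBBBBBBBBBBB…BBBBBBBBBBBBBBBBBBBBBBBBBBBBBBBBBBBBBBBBBBBBBBBBBBBBBBBABC  (len 384)
k=9  BBBBBBBBBBBBBBBBBBBBBBBBBBBBBBBBBBBBBBBBBBBBBBBBBBBBBBBBBB…BBBBBBBBBBBBBBBBBBBBBBBBBBBBBBBBBBBBBBBBBBBBBBBBBBBBBBBABC  (len 768)
k=10  BBBBBBBBBBBBBBBBBBBBBBBBBBBBBBBBBBBBBBBBBBBBBBBBBBBBBBBBBB…BBBBBBBBBBBBBBBBBBBBBBBBBBBBBBBBBBBBBBBBBBBBBBBBBBBBBBBABC  (len 1536)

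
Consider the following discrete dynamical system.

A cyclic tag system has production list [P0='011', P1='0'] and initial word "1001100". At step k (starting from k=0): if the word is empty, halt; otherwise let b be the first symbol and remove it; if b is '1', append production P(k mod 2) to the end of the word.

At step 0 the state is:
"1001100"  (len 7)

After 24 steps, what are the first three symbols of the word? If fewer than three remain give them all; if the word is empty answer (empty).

110

step 0: "1001100"  (len 7)
step 1: "001100011"  (len 9)
step 2: "01100011"  (len 8)
step 3: "1100011"  (len 7)
step 4: "1000110"  (len 7)
step 5: "000110011"  (len 9)
step 6: "00110011"  (len 8)
step 7: "0110011"  (len 7)
step 8: "110011"  (len 6)
step 9: "10011011"  (len 8)
step 10: "00110110"  (len 8)
step 11: "0110110"  (len 7)
step 12: "110110"  (len 6)
step 13: "10110011"  (len 8)
step 14: "01100110"  (len 8)
step 15: "1100110"  (len 7)
step 16: "1001100"  (len 7)
step 17: "001100011"  (len 9)
step 18: "01100011"  (len 8)
step 19: "1100011"  (len 7)
step 20: "1000110"  (len 7)
step 21: "000110011"  (len 9)
step 22: "00110011"  (len 8)
step 23: "0110011"  (len 7)
step 24: "110011"  (len 6)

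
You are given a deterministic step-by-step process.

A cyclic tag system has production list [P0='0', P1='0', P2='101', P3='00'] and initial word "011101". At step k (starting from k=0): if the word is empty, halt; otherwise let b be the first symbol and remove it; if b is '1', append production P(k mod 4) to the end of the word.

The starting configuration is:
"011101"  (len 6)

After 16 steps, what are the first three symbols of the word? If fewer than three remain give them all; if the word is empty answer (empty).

(empty)

step 0: "011101"  (len 6)
step 1: "11101"  (len 5)
step 2: "11010"  (len 5)
step 3: "1010101"  (len 7)
step 4: "01010100"  (len 8)
step 5: "1010100"  (len 7)
step 6: "0101000"  (len 7)
step 7: "101000"  (len 6)
step 8: "0100000"  (len 7)
step 9: "100000"  (len 6)
step 10: "000000"  (len 6)
step 11: "00000"  (len 5)
step 12: "0000"  (len 4)
step 13: "000"  (len 3)
step 14: "00"  (len 2)
step 15: "0"  (len 1)
step 16: (halted — word empty)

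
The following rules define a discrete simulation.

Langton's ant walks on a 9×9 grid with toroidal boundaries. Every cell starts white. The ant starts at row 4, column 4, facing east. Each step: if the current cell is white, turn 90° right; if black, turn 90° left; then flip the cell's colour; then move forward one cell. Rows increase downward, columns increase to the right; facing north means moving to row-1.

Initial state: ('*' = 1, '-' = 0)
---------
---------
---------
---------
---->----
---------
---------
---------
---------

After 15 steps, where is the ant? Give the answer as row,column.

0) ---------
---------
---------
---------
---->----
---------
---------
---------
---------
1) ---------
---------
---------
---------
----*----
----v----
---------
---------
---------
2) ---------
---------
---------
---------
----*----
---<*----
---------
---------
---------
3) ---------
---------
---------
---------
---^*----
---**----
---------
---------
---------
4) ---------
---------
---------
---------
---*>----
---**----
---------
---------
---------
5) ---------
---------
---------
----^----
---*-----
---**----
---------
---------
---------
6) ---------
---------
---------
----*>---
---*-----
---**----
---------
---------
---------
7) ---------
---------
---------
----**---
---*-v---
---**----
---------
---------
---------
8) ---------
---------
---------
----**---
---*<*---
---**----
---------
---------
---------
9) ---------
---------
---------
----^*---
---***---
---**----
---------
---------
---------
10) ---------
---------
---------
---<-*---
---***---
---**----
---------
---------
---------
11) ---------
---------
---^-----
---*-*---
---***---
---**----
---------
---------
---------
12) ---------
---------
---*>----
---*-*---
---***---
---**----
---------
---------
---------
13) ---------
---------
---**----
---*v*---
---***---
---**----
---------
---------
---------
14) ---------
---------
---**----
---<**---
---***---
---**----
---------
---------
---------
15) ---------
---------
---**----
----**---
---v**---
---**----
---------
---------
---------

4,3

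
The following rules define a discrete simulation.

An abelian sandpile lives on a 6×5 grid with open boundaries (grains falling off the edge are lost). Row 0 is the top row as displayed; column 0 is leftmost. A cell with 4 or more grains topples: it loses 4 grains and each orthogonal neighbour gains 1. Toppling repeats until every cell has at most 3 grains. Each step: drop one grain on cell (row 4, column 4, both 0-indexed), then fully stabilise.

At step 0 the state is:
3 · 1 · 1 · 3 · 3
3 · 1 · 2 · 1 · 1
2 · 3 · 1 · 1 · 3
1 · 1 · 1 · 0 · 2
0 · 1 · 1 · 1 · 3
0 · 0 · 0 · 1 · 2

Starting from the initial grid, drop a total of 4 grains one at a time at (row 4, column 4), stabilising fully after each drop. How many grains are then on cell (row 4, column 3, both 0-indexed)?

[0] 3 · 1 · 1 · 3 · 3
3 · 1 · 2 · 1 · 1
2 · 3 · 1 · 1 · 3
1 · 1 · 1 · 0 · 2
0 · 1 · 1 · 1 · 3
0 · 0 · 0 · 1 · 2
[1] 3 · 1 · 1 · 3 · 3
3 · 1 · 2 · 1 · 1
2 · 3 · 1 · 1 · 3
1 · 1 · 1 · 0 · 3
0 · 1 · 1 · 2 · 0
0 · 0 · 0 · 1 · 3
[2] 3 · 1 · 1 · 3 · 3
3 · 1 · 2 · 1 · 1
2 · 3 · 1 · 1 · 3
1 · 1 · 1 · 0 · 3
0 · 1 · 1 · 2 · 1
0 · 0 · 0 · 1 · 3
[3] 3 · 1 · 1 · 3 · 3
3 · 1 · 2 · 1 · 1
2 · 3 · 1 · 1 · 3
1 · 1 · 1 · 0 · 3
0 · 1 · 1 · 2 · 2
0 · 0 · 0 · 1 · 3
[4] 3 · 1 · 1 · 3 · 3
3 · 1 · 2 · 1 · 1
2 · 3 · 1 · 1 · 3
1 · 1 · 1 · 0 · 3
0 · 1 · 1 · 2 · 3
0 · 0 · 0 · 1 · 3

2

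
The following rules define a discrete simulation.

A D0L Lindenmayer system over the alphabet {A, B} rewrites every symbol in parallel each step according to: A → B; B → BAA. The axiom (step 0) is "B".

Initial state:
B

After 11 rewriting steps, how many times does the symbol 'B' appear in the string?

[0] B
[1] BAA
[2] BAABB
[3] BAABBBAABAA
[4] BAABBBAABAABAABBBAABB
[5] BAABBBAABAABAABBBAABBBAABBBAABAABAABBBAABAA
[6] BAABBBAABAABAABBBAABBBAABBBAABAABAABBBAABAABAABBBAABAABAABBBAABBBAABBBAABAABAABBBAABB
[7] BAABBBAABAABAABBBAABBBAABBBAABAABAABBBAABAABAABBBAABAABAAB…ABAABAABBBAABAABAABBBAABAABAABBBAABBBAABBBAABAABAABBBAABAA  (len 171)
[8] BAABBBAABAABAABBBAABBBAABBBAABAABAABBBAABAABAABBBAABAABAAB…AABAABAABBBAABAABAABBBAABAABAABBBAABBBAABBBAABAABAABBBAABB  (len 341)
[9] BAABBBAABAABAABBBAABBBAABBBAABAABAABBBAABAABAABBBAABAABAAB…ABAABAABBBAABAABAABBBAABAABAABBBAABBBAABBBAABAABAABBBAABAA  (len 683)
[10] BAABBBAABAABAABBBAABBBAABBBAABAABAABBBAABAABAABBBAABAABAAB…AABAABAABBBAABAABAABBBAABAABAABBBAABBBAABBBAABAABAABBBAABB  (len 1365)
[11] BAABBBAABAABAABBBAABBBAABBBAABAABAABBBAABAABAABBBAABAABAAB…ABAABAABBBAABAABAABBBAABAABAABBBAABBBAABBBAABAABAABBBAABAA  (len 2731)

1365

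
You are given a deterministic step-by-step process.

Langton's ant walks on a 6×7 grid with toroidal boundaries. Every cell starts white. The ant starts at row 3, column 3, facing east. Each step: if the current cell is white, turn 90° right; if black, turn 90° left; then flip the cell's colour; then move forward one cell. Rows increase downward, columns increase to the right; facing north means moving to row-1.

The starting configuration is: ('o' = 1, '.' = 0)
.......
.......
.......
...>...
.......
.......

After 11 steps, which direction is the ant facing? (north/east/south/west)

step 0: .......
.......
.......
...>...
.......
.......
step 1: .......
.......
.......
...o...
...v...
.......
step 2: .......
.......
.......
...o...
..<o...
.......
step 3: .......
.......
.......
..^o...
..oo...
.......
step 4: .......
.......
.......
..o>...
..oo...
.......
step 5: .......
.......
...^...
..o....
..oo...
.......
step 6: .......
.......
...o>..
..o....
..oo...
.......
step 7: .......
.......
...oo..
..o.v..
..oo...
.......
step 8: .......
.......
...oo..
..o<o..
..oo...
.......
step 9: .......
.......
...^o..
..ooo..
..oo...
.......
step 10: .......
.......
..<.o..
..ooo..
..oo...
.......
step 11: .......
..^....
..o.o..
..ooo..
..oo...
.......

north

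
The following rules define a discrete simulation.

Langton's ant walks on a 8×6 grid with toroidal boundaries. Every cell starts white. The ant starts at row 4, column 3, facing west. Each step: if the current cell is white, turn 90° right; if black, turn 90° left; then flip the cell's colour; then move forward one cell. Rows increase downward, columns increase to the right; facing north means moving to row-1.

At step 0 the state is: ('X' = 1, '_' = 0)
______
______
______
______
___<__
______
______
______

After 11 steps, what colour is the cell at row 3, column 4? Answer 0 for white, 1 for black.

0) ______
______
______
______
___<__
______
______
______
1) ______
______
______
___^__
___X__
______
______
______
2) ______
______
______
___X>_
___X__
______
______
______
3) ______
______
______
___XX_
___Xv_
______
______
______
4) ______
______
______
___XX_
___<X_
______
______
______
5) ______
______
______
___XX_
____X_
___v__
______
______
6) ______
______
______
___XX_
____X_
__<X__
______
______
7) ______
______
______
___XX_
__^_X_
__XX__
______
______
8) ______
______
______
___XX_
__X>X_
__XX__
______
______
9) ______
______
______
___XX_
__XXX_
__Xv__
______
______
10) ______
______
______
___XX_
__XXX_
__X_>_
______
______
11) ______
______
______
___XX_
__XXX_
__X_X_
____v_
______

1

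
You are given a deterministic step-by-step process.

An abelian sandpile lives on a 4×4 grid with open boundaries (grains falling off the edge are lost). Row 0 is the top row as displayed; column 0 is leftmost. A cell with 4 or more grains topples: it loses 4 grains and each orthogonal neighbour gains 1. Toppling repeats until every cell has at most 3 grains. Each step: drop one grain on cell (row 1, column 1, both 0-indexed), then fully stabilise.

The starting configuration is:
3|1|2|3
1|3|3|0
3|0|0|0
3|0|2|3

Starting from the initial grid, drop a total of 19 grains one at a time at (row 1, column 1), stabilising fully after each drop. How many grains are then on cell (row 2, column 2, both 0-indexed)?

1

gen 0: 3|1|2|3
1|3|3|0
3|0|0|0
3|0|2|3
gen 1: 3|2|3|3
2|1|0|1
3|1|1|0
3|0|2|3
gen 2: 3|2|3|3
2|2|0|1
3|1|1|0
3|0|2|3
gen 3: 3|2|3|3
2|3|0|1
3|1|1|0
3|0|2|3
gen 4: 3|3|3|3
3|0|1|1
3|2|1|0
3|0|2|3
gen 5: 3|3|3|3
3|1|1|1
3|2|1|0
3|0|2|3
gen 6: 3|3|3|3
3|2|1|1
3|2|1|0
3|0|2|3
gen 7: 3|3|3|3
3|3|1|1
3|2|1|0
3|0|2|3
gen 8: 1|2|1|0
2|3|3|2
2|0|2|0
0|2|2|3
gen 9: 1|3|2|0
3|1|0|3
2|1|3|0
0|2|2|3
gen 10: 1|3|2|0
3|2|0|3
2|1|3|0
0|2|2|3
gen 11: 1|3|2|0
3|3|0|3
2|1|3|0
0|2|2|3
gen 12: 3|0|3|0
0|2|1|3
3|2|3|0
0|2|2|3
gen 13: 3|0|3|0
0|3|1|3
3|2|3|0
0|2|2|3
gen 14: 3|1|3|0
1|0|2|3
3|3|3|0
0|2|2|3
gen 15: 3|1|3|0
1|1|2|3
3|3|3|0
0|2|2|3
gen 16: 3|1|3|0
1|2|2|3
3|3|3|0
0|2|2|3
gen 17: 3|1|3|0
1|3|2|3
3|3|3|0
0|2|2|3
gen 18: 3|3|0|2
3|2|2|0
0|2|1|2
1|3|3|3
gen 19: 3|3|0|2
3|3|2|0
0|2|1|2
1|3|3|3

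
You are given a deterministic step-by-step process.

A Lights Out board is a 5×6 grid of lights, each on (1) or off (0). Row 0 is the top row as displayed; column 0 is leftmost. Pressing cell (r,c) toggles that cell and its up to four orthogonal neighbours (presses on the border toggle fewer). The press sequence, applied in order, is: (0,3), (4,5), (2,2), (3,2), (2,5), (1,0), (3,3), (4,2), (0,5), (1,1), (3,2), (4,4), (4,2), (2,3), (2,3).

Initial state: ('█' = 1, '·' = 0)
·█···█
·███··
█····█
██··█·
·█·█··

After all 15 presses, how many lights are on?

13

0) ·█···█
·███··
█····█
██··█·
·█·█··
1) ·█████
·██···
█····█
██··█·
·█·█··
2) ·█████
·██···
█····█
██··██
·█·███
3) ·█████
·█····
████·█
███·██
·█·███
4) ·█████
·█····
██·█·█
█··███
·█████
5) ·█████
·█···█
██·██·
█··██·
·█████
6) ██████
█····█
·█·██·
█··██·
·█████
7) ██████
█····█
·█··█·
█·█···
·██·██
8) ██████
█····█
·█··█·
█·····
···███
9) ████··
█·····
·█··█·
█·····
···███
10) █·██··
·██···
····█·
█·····
···███
11) █·██··
·██···
··█·█·
████··
··████
12) █·██··
·██···
··█·█·
█████·
··█···
13) █·██··
·██···
··█·█·
██·██·
·█·█··
14) █·██··
·███··
···█··
██··█·
·█·█··
15) █·██··
·██···
··█·█·
██·██·
·█·█··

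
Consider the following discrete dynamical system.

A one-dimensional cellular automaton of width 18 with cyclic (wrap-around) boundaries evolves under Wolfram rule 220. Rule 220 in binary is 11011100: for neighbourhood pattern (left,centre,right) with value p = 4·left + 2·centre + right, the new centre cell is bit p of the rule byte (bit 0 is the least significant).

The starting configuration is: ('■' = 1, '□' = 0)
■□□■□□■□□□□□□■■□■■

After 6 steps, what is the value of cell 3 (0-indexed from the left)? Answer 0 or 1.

1

step 0: ■□□■□□■□□□□□□■■□■■
step 1: ■■□■■□■■□□□□□■■□■■
step 2: ■■□■■□■■■□□□□■■□■■
step 3: ■■□■■□■■■■□□□■■□■■
step 4: ■■□■■□■■■■■□□■■□■■
step 5: ■■□■■□■■■■■■□■■□■■
step 6: ■■□■■□■■■■■■□■■□■■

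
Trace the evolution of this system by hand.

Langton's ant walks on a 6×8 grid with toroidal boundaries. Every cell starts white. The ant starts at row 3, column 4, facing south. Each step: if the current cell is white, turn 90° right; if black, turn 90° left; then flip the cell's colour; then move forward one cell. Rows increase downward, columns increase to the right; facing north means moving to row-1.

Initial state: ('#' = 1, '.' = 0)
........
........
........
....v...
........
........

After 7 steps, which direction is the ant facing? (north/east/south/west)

[0] ........
........
........
....v...
........
........
[1] ........
........
........
...<#...
........
........
[2] ........
........
...^....
...##...
........
........
[3] ........
........
...#>...
...##...
........
........
[4] ........
........
...##...
...#v...
........
........
[5] ........
........
...##...
...#.>..
........
........
[6] ........
........
...##...
...#.#..
.....v..
........
[7] ........
........
...##...
...#.#..
....<#..
........

west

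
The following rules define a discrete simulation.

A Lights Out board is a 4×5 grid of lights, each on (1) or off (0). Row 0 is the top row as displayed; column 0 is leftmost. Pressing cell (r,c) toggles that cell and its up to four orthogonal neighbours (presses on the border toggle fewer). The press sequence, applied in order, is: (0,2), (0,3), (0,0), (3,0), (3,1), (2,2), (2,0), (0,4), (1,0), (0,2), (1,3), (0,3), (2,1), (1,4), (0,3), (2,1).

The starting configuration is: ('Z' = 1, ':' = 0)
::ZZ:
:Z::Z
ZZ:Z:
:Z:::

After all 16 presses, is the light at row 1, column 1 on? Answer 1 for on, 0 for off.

gen 0: ::ZZ:
:Z::Z
ZZ:Z:
:Z:::
gen 1: :Z:::
:ZZ:Z
ZZ:Z:
:Z:::
gen 2: :ZZZZ
:ZZZZ
ZZ:Z:
:Z:::
gen 3: Z:ZZZ
ZZZZZ
ZZ:Z:
:Z:::
gen 4: Z:ZZZ
ZZZZZ
:Z:Z:
Z::::
gen 5: Z:ZZZ
ZZZZZ
:::Z:
:ZZ::
gen 6: Z:ZZZ
ZZ:ZZ
:ZZ::
:Z:::
gen 7: Z:ZZZ
:Z:ZZ
Z:Z::
ZZ:::
gen 8: Z:Z::
:Z:Z:
Z:Z::
ZZ:::
gen 9: ::Z::
Z::Z:
::Z::
ZZ:::
gen 10: :Z:Z:
Z:ZZ:
::Z::
ZZ:::
gen 11: :Z:::
Z:::Z
::ZZ:
ZZ:::
gen 12: :ZZZZ
Z::ZZ
::ZZ:
ZZ:::
gen 13: :ZZZZ
ZZ:ZZ
ZZ:Z:
Z::::
gen 14: :ZZZ:
ZZ:::
ZZ:ZZ
Z::::
gen 15: :Z::Z
ZZ:Z:
ZZ:ZZ
Z::::
gen 16: :Z::Z
Z::Z:
::ZZZ
ZZ:::

0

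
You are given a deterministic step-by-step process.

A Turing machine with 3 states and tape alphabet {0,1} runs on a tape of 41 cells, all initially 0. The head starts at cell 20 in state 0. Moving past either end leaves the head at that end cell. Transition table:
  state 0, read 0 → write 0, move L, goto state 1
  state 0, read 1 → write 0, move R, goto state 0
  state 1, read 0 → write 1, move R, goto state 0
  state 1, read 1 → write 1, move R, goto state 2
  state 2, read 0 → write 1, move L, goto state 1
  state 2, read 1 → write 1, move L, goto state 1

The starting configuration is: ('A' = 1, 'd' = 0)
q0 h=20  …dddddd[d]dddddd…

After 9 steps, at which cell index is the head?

k=0  q0 h=20  …dddddd[d]dddddd…
k=1  q1 h=19  …dddddd[d]dddddd…
k=2  q0 h=20  …dddddA[d]dddddd…
k=3  q1 h=19  …dddddd[A]dddddd…
k=4  q2 h=20  …dddddA[d]dddddd…
k=5  q1 h=19  …dddddd[A]Addddd…
k=6  q2 h=20  …dddddA[A]dddddd…
k=7  q1 h=19  …dddddd[A]Addddd…
k=8  q2 h=20  …dddddA[A]dddddd…
k=9  q1 h=19  …dddddd[A]Addddd…

19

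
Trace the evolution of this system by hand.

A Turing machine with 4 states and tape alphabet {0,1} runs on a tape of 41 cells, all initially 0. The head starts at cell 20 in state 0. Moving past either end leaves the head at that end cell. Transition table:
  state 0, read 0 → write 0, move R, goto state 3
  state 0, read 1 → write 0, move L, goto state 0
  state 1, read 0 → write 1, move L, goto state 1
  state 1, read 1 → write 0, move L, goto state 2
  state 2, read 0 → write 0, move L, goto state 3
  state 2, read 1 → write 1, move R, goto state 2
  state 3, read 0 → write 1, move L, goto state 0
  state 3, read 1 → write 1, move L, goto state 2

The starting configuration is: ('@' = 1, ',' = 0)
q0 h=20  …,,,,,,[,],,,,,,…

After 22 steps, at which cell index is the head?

10

0) q0 h=20  …,,,,,,[,],,,,,,…
1) q3 h=21  …,,,,,,[,],,,,,,…
2) q0 h=20  …,,,,,,[,]@,,,,,…
3) q3 h=21  …,,,,,,[@],,,,,,…
4) q2 h=20  …,,,,,,[,]@,,,,,…
5) q3 h=19  …,,,,,,[,],@,,,,…
6) q0 h=18  …,,,,,,[,]@,@,,,…
7) q3 h=19  …,,,,,,[@],@,,,,…
8) q2 h=18  …,,,,,,[,]@,@,,,…
9) q3 h=17  …,,,,,,[,],@,@,,…
10) q0 h=16  …,,,,,,[,]@,@,@,…
11) q3 h=17  …,,,,,,[@],@,@,,…
12) q2 h=16  …,,,,,,[,]@,@,@,…
13) q3 h=15  …,,,,,,[,],@,@,@…
14) q0 h=14  …,,,,,,[,]@,@,@,…
15) q3 h=15  …,,,,,,[@],@,@,@…
16) q2 h=14  …,,,,,,[,]@,@,@,…
17) q3 h=13  …,,,,,,[,],@,@,@…
18) q0 h=12  …,,,,,,[,]@,@,@,…
19) q3 h=13  …,,,,,,[@],@,@,@…
20) q2 h=12  …,,,,,,[,]@,@,@,…
21) q3 h=11  …,,,,,,[,],@,@,@…
22) q0 h=10  …,,,,,,[,]@,@,@,…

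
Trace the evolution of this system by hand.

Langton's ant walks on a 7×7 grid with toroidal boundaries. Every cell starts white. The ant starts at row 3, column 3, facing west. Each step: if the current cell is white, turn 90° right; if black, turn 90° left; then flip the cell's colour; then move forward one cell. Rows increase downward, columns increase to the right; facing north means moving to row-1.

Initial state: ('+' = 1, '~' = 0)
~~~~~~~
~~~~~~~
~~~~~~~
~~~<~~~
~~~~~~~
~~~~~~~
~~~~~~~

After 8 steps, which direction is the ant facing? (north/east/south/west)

east

t=0: ~~~~~~~
~~~~~~~
~~~~~~~
~~~<~~~
~~~~~~~
~~~~~~~
~~~~~~~
t=1: ~~~~~~~
~~~~~~~
~~~^~~~
~~~+~~~
~~~~~~~
~~~~~~~
~~~~~~~
t=2: ~~~~~~~
~~~~~~~
~~~+>~~
~~~+~~~
~~~~~~~
~~~~~~~
~~~~~~~
t=3: ~~~~~~~
~~~~~~~
~~~++~~
~~~+v~~
~~~~~~~
~~~~~~~
~~~~~~~
t=4: ~~~~~~~
~~~~~~~
~~~++~~
~~~<+~~
~~~~~~~
~~~~~~~
~~~~~~~
t=5: ~~~~~~~
~~~~~~~
~~~++~~
~~~~+~~
~~~v~~~
~~~~~~~
~~~~~~~
t=6: ~~~~~~~
~~~~~~~
~~~++~~
~~~~+~~
~~<+~~~
~~~~~~~
~~~~~~~
t=7: ~~~~~~~
~~~~~~~
~~~++~~
~~^~+~~
~~++~~~
~~~~~~~
~~~~~~~
t=8: ~~~~~~~
~~~~~~~
~~~++~~
~~+>+~~
~~++~~~
~~~~~~~
~~~~~~~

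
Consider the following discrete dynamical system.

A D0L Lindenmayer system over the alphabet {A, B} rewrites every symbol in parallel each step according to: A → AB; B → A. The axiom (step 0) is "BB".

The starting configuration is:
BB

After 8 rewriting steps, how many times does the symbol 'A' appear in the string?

42

[0] BB
[1] AA
[2] ABAB
[3] ABAABA
[4] ABAABABAAB
[5] ABAABABAABAABABA
[6] ABAABABAABAABABAABABAABAAB
[7] ABAABABAABAABABAABABAABAABABAABAABABAABABA
[8] ABAABABAABAABABAABABAABAABABAABAABABAABABAABAABABAABABAABAABABAABAAB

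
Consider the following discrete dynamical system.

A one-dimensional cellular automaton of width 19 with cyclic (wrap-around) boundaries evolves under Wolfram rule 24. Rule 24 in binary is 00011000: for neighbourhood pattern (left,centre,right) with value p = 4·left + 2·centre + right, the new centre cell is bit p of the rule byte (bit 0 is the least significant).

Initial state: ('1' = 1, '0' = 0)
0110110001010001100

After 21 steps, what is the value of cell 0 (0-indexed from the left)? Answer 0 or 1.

0

k=0  0110110001010001100
k=1  0100101000001001010
k=2  0010000100000100001
k=3  1001000010000010000
k=4  0100100001000001000
k=5  0010010000100000100
k=6  0001001000010000010
k=7  0000100100001000001
k=8  1000010010000100000
k=9  0100001001000010000
k=10  0010000100100001000
k=11  0001000010010000100
k=12  0000100001001000010
k=13  0000010000100100001
k=14  1000001000010010000
k=15  0100000100001001000
k=16  0010000010000100100
k=17  0001000001000010010
k=18  0000100000100001001
k=19  1000010000010000100
k=20  0100001000001000010
k=21  0010000100000100001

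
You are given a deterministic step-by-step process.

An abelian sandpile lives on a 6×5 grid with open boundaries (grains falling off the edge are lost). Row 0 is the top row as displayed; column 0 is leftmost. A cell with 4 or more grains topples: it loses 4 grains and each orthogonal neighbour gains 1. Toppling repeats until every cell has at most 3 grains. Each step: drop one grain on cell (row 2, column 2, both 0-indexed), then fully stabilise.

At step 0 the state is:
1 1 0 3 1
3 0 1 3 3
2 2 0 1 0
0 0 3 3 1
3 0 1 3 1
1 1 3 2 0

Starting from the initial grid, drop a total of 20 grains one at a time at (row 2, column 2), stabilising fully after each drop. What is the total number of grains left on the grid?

step 0: 1 1 0 3 1
3 0 1 3 3
2 2 0 1 0
0 0 3 3 1
3 0 1 3 1
1 1 3 2 0
step 1: 1 1 0 3 1
3 0 1 3 3
2 2 1 1 0
0 0 3 3 1
3 0 1 3 1
1 1 3 2 0
step 2: 1 1 0 3 1
3 0 1 3 3
2 2 2 1 0
0 0 3 3 1
3 0 1 3 1
1 1 3 2 0
step 3: 1 1 0 3 1
3 0 1 3 3
2 2 3 1 0
0 0 3 3 1
3 0 1 3 1
1 1 3 2 0
step 4: 1 1 0 3 1
3 0 2 3 3
2 3 1 3 0
0 1 1 1 2
3 0 3 0 2
1 1 3 3 0
step 5: 1 1 0 3 1
3 0 2 3 3
2 3 2 3 0
0 1 1 1 2
3 0 3 0 2
1 1 3 3 0
step 6: 1 1 0 3 1
3 0 2 3 3
2 3 3 3 0
0 1 1 1 2
3 0 3 0 2
1 1 3 3 0
step 7: 1 1 2 0 3
3 2 0 3 0
3 0 3 1 2
0 2 2 2 2
3 0 3 0 2
1 1 3 3 0
step 8: 1 1 2 0 3
3 2 1 3 0
3 1 0 2 2
0 2 3 2 2
3 0 3 0 2
1 1 3 3 0
step 9: 1 1 2 0 3
3 2 1 3 0
3 1 1 2 2
0 2 3 2 2
3 0 3 0 2
1 1 3 3 0
step 10: 1 1 2 0 3
3 2 1 3 0
3 1 2 2 2
0 2 3 2 2
3 0 3 0 2
1 1 3 3 0
step 11: 1 1 2 0 3
3 2 1 3 0
3 1 3 2 2
0 2 3 2 2
3 0 3 0 2
1 1 3 3 0
step 12: 1 1 2 0 3
3 2 2 3 0
3 2 1 3 2
0 3 1 3 2
3 1 1 2 2
1 2 1 0 1
step 13: 1 1 2 0 3
3 2 2 3 0
3 2 2 3 2
0 3 1 3 2
3 1 1 2 2
1 2 1 0 1
step 14: 1 1 2 0 3
3 2 2 3 0
3 2 3 3 2
0 3 1 3 2
3 1 1 2 2
1 2 1 0 1
step 15: 1 1 3 1 3
3 3 0 1 1
3 3 2 2 3
0 3 3 0 3
3 1 1 3 2
1 2 1 0 1
step 16: 1 1 3 1 3
3 3 0 1 1
3 3 3 2 3
0 3 3 0 3
3 1 1 3 2
1 2 1 0 1
step 17: 2 2 3 1 3
1 1 2 1 1
1 3 2 3 3
2 1 1 1 3
3 2 2 3 2
1 2 1 0 1
step 18: 2 2 3 1 3
1 1 2 1 1
1 3 3 3 3
2 1 1 1 3
3 2 2 3 2
1 2 1 0 1
step 19: 2 2 3 1 3
1 2 3 2 2
2 0 2 1 1
2 2 2 3 0
3 2 2 3 3
1 2 1 0 1
step 20: 2 2 3 1 3
1 2 3 2 2
2 0 3 1 1
2 2 2 3 0
3 2 2 3 3
1 2 1 0 1

55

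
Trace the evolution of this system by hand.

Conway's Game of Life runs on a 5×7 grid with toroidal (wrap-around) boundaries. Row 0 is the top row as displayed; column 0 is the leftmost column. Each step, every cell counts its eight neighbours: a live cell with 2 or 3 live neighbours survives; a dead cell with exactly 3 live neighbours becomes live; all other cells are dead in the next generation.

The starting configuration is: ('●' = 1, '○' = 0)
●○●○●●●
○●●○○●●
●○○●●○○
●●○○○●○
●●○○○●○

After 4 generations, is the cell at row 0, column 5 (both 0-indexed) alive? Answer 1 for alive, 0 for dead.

0

0) ●○●○●●●
○●●○○●●
●○○●●○○
●●○○○●○
●●○○○●○
1) ○○●●●○○
○○●○○○○
○○○●●○○
○○●○○●○
○○●○○○○
2) ○●●○○○○
○○●○○○○
○○●●●○○
○○●○●○○
○●●○●○○
3) ○○○○○○○
○○○○○○○
○●●○●○○
○○○○●●○
○○○○○○○
4) ○○○○○○○
○○○○○○○
○○○●●●○
○○○●●●○
○○○○○○○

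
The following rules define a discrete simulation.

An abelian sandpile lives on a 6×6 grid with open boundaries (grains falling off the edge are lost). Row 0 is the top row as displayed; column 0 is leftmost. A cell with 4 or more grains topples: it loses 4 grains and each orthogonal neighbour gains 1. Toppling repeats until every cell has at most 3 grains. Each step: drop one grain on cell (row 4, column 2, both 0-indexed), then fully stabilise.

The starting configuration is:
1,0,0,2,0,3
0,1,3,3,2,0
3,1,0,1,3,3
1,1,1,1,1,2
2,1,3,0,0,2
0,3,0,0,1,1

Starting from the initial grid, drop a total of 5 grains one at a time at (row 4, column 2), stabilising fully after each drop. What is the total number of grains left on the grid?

step 0: 1,0,0,2,0,3
0,1,3,3,2,0
3,1,0,1,3,3
1,1,1,1,1,2
2,1,3,0,0,2
0,3,0,0,1,1
step 1: 1,0,0,2,0,3
0,1,3,3,2,0
3,1,0,1,3,3
1,1,2,1,1,2
2,2,0,1,0,2
0,3,1,0,1,1
step 2: 1,0,0,2,0,3
0,1,3,3,2,0
3,1,0,1,3,3
1,1,2,1,1,2
2,2,1,1,0,2
0,3,1,0,1,1
step 3: 1,0,0,2,0,3
0,1,3,3,2,0
3,1,0,1,3,3
1,1,2,1,1,2
2,2,2,1,0,2
0,3,1,0,1,1
step 4: 1,0,0,2,0,3
0,1,3,3,2,0
3,1,0,1,3,3
1,1,2,1,1,2
2,2,3,1,0,2
0,3,1,0,1,1
step 5: 1,0,0,2,0,3
0,1,3,3,2,0
3,1,0,1,3,3
1,1,3,1,1,2
2,3,0,2,0,2
0,3,2,0,1,1

51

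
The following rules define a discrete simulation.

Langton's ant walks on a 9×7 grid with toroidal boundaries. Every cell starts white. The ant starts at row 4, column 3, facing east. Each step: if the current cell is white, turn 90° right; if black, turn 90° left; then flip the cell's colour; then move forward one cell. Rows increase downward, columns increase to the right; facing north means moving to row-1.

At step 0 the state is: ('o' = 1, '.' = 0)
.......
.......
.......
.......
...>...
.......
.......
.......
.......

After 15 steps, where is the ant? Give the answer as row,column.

0) .......
.......
.......
.......
...>...
.......
.......
.......
.......
1) .......
.......
.......
.......
...o...
...v...
.......
.......
.......
2) .......
.......
.......
.......
...o...
..<o...
.......
.......
.......
3) .......
.......
.......
.......
..^o...
..oo...
.......
.......
.......
4) .......
.......
.......
.......
..o>...
..oo...
.......
.......
.......
5) .......
.......
.......
...^...
..o....
..oo...
.......
.......
.......
6) .......
.......
.......
...o>..
..o....
..oo...
.......
.......
.......
7) .......
.......
.......
...oo..
..o.v..
..oo...
.......
.......
.......
8) .......
.......
.......
...oo..
..o<o..
..oo...
.......
.......
.......
9) .......
.......
.......
...^o..
..ooo..
..oo...
.......
.......
.......
10) .......
.......
.......
..<.o..
..ooo..
..oo...
.......
.......
.......
11) .......
.......
..^....
..o.o..
..ooo..
..oo...
.......
.......
.......
12) .......
.......
..o>...
..o.o..
..ooo..
..oo...
.......
.......
.......
13) .......
.......
..oo...
..ovo..
..ooo..
..oo...
.......
.......
.......
14) .......
.......
..oo...
..<oo..
..ooo..
..oo...
.......
.......
.......
15) .......
.......
..oo...
...oo..
..voo..
..oo...
.......
.......
.......

4,2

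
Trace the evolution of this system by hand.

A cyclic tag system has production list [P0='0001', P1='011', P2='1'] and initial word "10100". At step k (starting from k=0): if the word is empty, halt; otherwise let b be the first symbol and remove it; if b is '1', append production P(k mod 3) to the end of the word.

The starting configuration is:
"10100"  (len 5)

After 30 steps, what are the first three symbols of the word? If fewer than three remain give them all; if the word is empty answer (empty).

0) "10100"  (len 5)
1) "01000001"  (len 8)
2) "1000001"  (len 7)
3) "0000011"  (len 7)
4) "000011"  (len 6)
5) "00011"  (len 5)
6) "0011"  (len 4)
7) "011"  (len 3)
8) "11"  (len 2)
9) "11"  (len 2)
10) "10001"  (len 5)
11) "0001011"  (len 7)
12) "001011"  (len 6)
13) "01011"  (len 5)
14) "1011"  (len 4)
15) "0111"  (len 4)
16) "111"  (len 3)
17) "11011"  (len 5)
18) "10111"  (len 5)
19) "01110001"  (len 8)
20) "1110001"  (len 7)
21) "1100011"  (len 7)
22) "1000110001"  (len 10)
23) "000110001011"  (len 12)
24) "00110001011"  (len 11)
25) "0110001011"  (len 10)
26) "110001011"  (len 9)
27) "100010111"  (len 9)
28) "000101110001"  (len 12)
29) "00101110001"  (len 11)
30) "0101110001"  (len 10)

010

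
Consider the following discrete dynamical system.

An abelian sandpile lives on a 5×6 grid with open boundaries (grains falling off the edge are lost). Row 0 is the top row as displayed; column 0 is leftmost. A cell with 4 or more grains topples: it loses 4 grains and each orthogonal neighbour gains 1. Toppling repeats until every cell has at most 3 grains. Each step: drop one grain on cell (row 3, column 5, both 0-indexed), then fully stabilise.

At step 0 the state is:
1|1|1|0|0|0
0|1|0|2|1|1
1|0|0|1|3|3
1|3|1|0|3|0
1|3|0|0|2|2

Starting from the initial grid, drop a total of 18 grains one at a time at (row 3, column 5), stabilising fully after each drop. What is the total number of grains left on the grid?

37

0) 1|1|1|0|0|0
0|1|0|2|1|1
1|0|0|1|3|3
1|3|1|0|3|0
1|3|0|0|2|2
1) 1|1|1|0|0|0
0|1|0|2|1|1
1|0|0|1|3|3
1|3|1|0|3|1
1|3|0|0|2|2
2) 1|1|1|0|0|0
0|1|0|2|1|1
1|0|0|1|3|3
1|3|1|0|3|2
1|3|0|0|2|2
3) 1|1|1|0|0|0
0|1|0|2|1|1
1|0|0|1|3|3
1|3|1|0|3|3
1|3|0|0|2|2
4) 1|1|1|0|0|0
0|1|0|2|2|2
1|0|0|2|1|1
1|3|1|1|1|2
1|3|0|0|3|3
5) 1|1|1|0|0|0
0|1|0|2|2|2
1|0|0|2|1|1
1|3|1|1|1|3
1|3|0|0|3|3
6) 1|1|1|0|0|0
0|1|0|2|2|2
1|0|0|2|1|2
1|3|1|1|3|1
1|3|0|1|0|1
7) 1|1|1|0|0|0
0|1|0|2|2|2
1|0|0|2|1|2
1|3|1|1|3|2
1|3|0|1|0|1
8) 1|1|1|0|0|0
0|1|0|2|2|2
1|0|0|2|1|2
1|3|1|1|3|3
1|3|0|1|0|1
9) 1|1|1|0|0|0
0|1|0|2|2|2
1|0|0|2|2|3
1|3|1|2|0|1
1|3|0|1|1|2
10) 1|1|1|0|0|0
0|1|0|2|2|2
1|0|0|2|2|3
1|3|1|2|0|2
1|3|0|1|1|2
11) 1|1|1|0|0|0
0|1|0|2|2|2
1|0|0|2|2|3
1|3|1|2|0|3
1|3|0|1|1|2
12) 1|1|1|0|0|0
0|1|0|2|2|3
1|0|0|2|3|0
1|3|1|2|1|1
1|3|0|1|1|3
13) 1|1|1|0|0|0
0|1|0|2|2|3
1|0|0|2|3|0
1|3|1|2|1|2
1|3|0|1|1|3
14) 1|1|1|0|0|0
0|1|0|2|2|3
1|0|0|2|3|0
1|3|1|2|1|3
1|3|0|1|1|3
15) 1|1|1|0|0|0
0|1|0|2|2|3
1|0|0|2|3|1
1|3|1|2|2|1
1|3|0|1|2|0
16) 1|1|1|0|0|0
0|1|0|2|2|3
1|0|0|2|3|1
1|3|1|2|2|2
1|3|0|1|2|0
17) 1|1|1|0|0|0
0|1|0|2|2|3
1|0|0|2|3|1
1|3|1|2|2|3
1|3|0|1|2|0
18) 1|1|1|0|0|0
0|1|0|2|2|3
1|0|0|2|3|2
1|3|1|2|3|0
1|3|0|1|2|1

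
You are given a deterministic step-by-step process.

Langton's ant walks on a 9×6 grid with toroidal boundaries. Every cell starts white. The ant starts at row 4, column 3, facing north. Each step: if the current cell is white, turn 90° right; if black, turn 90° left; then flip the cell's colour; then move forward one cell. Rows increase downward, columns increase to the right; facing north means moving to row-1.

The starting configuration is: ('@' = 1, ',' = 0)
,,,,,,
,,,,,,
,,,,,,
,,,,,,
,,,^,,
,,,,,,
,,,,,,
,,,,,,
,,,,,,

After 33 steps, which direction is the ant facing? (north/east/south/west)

east

0) ,,,,,,
,,,,,,
,,,,,,
,,,,,,
,,,^,,
,,,,,,
,,,,,,
,,,,,,
,,,,,,
1) ,,,,,,
,,,,,,
,,,,,,
,,,,,,
,,,@>,
,,,,,,
,,,,,,
,,,,,,
,,,,,,
2) ,,,,,,
,,,,,,
,,,,,,
,,,,,,
,,,@@,
,,,,v,
,,,,,,
,,,,,,
,,,,,,
3) ,,,,,,
,,,,,,
,,,,,,
,,,,,,
,,,@@,
,,,<@,
,,,,,,
,,,,,,
,,,,,,
4) ,,,,,,
,,,,,,
,,,,,,
,,,,,,
,,,^@,
,,,@@,
,,,,,,
,,,,,,
,,,,,,
5) ,,,,,,
,,,,,,
,,,,,,
,,,,,,
,,<,@,
,,,@@,
,,,,,,
,,,,,,
,,,,,,
6) ,,,,,,
,,,,,,
,,,,,,
,,^,,,
,,@,@,
,,,@@,
,,,,,,
,,,,,,
,,,,,,
7) ,,,,,,
,,,,,,
,,,,,,
,,@>,,
,,@,@,
,,,@@,
,,,,,,
,,,,,,
,,,,,,
8) ,,,,,,
,,,,,,
,,,,,,
,,@@,,
,,@v@,
,,,@@,
,,,,,,
,,,,,,
,,,,,,
9) ,,,,,,
,,,,,,
,,,,,,
,,@@,,
,,<@@,
,,,@@,
,,,,,,
,,,,,,
,,,,,,
10) ,,,,,,
,,,,,,
,,,,,,
,,@@,,
,,,@@,
,,v@@,
,,,,,,
,,,,,,
,,,,,,
11) ,,,,,,
,,,,,,
,,,,,,
,,@@,,
,,,@@,
,<@@@,
,,,,,,
,,,,,,
,,,,,,
12) ,,,,,,
,,,,,,
,,,,,,
,,@@,,
,^,@@,
,@@@@,
,,,,,,
,,,,,,
,,,,,,
13) ,,,,,,
,,,,,,
,,,,,,
,,@@,,
,@>@@,
,@@@@,
,,,,,,
,,,,,,
,,,,,,
14) ,,,,,,
,,,,,,
,,,,,,
,,@@,,
,@@@@,
,@v@@,
,,,,,,
,,,,,,
,,,,,,
15) ,,,,,,
,,,,,,
,,,,,,
,,@@,,
,@@@@,
,@,>@,
,,,,,,
,,,,,,
,,,,,,
16) ,,,,,,
,,,,,,
,,,,,,
,,@@,,
,@@^@,
,@,,@,
,,,,,,
,,,,,,
,,,,,,
17) ,,,,,,
,,,,,,
,,,,,,
,,@@,,
,@<,@,
,@,,@,
,,,,,,
,,,,,,
,,,,,,
18) ,,,,,,
,,,,,,
,,,,,,
,,@@,,
,@,,@,
,@v,@,
,,,,,,
,,,,,,
,,,,,,
19) ,,,,,,
,,,,,,
,,,,,,
,,@@,,
,@,,@,
,<@,@,
,,,,,,
,,,,,,
,,,,,,
20) ,,,,,,
,,,,,,
,,,,,,
,,@@,,
,@,,@,
,,@,@,
,v,,,,
,,,,,,
,,,,,,
21) ,,,,,,
,,,,,,
,,,,,,
,,@@,,
,@,,@,
,,@,@,
<@,,,,
,,,,,,
,,,,,,
22) ,,,,,,
,,,,,,
,,,,,,
,,@@,,
,@,,@,
^,@,@,
@@,,,,
,,,,,,
,,,,,,
23) ,,,,,,
,,,,,,
,,,,,,
,,@@,,
,@,,@,
@>@,@,
@@,,,,
,,,,,,
,,,,,,
24) ,,,,,,
,,,,,,
,,,,,,
,,@@,,
,@,,@,
@@@,@,
@v,,,,
,,,,,,
,,,,,,
25) ,,,,,,
,,,,,,
,,,,,,
,,@@,,
,@,,@,
@@@,@,
@,>,,,
,,,,,,
,,,,,,
26) ,,,,,,
,,,,,,
,,,,,,
,,@@,,
,@,,@,
@@@,@,
@,@,,,
,,v,,,
,,,,,,
27) ,,,,,,
,,,,,,
,,,,,,
,,@@,,
,@,,@,
@@@,@,
@,@,,,
,<@,,,
,,,,,,
28) ,,,,,,
,,,,,,
,,,,,,
,,@@,,
,@,,@,
@@@,@,
@^@,,,
,@@,,,
,,,,,,
29) ,,,,,,
,,,,,,
,,,,,,
,,@@,,
,@,,@,
@@@,@,
@@>,,,
,@@,,,
,,,,,,
30) ,,,,,,
,,,,,,
,,,,,,
,,@@,,
,@,,@,
@@^,@,
@@,,,,
,@@,,,
,,,,,,
31) ,,,,,,
,,,,,,
,,,,,,
,,@@,,
,@,,@,
@<,,@,
@@,,,,
,@@,,,
,,,,,,
32) ,,,,,,
,,,,,,
,,,,,,
,,@@,,
,@,,@,
@,,,@,
@v,,,,
,@@,,,
,,,,,,
33) ,,,,,,
,,,,,,
,,,,,,
,,@@,,
,@,,@,
@,,,@,
@,>,,,
,@@,,,
,,,,,,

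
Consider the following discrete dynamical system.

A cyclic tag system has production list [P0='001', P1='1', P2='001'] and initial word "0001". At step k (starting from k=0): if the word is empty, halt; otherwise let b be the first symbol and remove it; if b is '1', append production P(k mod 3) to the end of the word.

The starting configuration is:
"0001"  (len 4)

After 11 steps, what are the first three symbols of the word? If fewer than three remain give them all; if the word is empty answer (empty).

gen 0: "0001"  (len 4)
gen 1: "001"  (len 3)
gen 2: "01"  (len 2)
gen 3: "1"  (len 1)
gen 4: "001"  (len 3)
gen 5: "01"  (len 2)
gen 6: "1"  (len 1)
gen 7: "001"  (len 3)
gen 8: "01"  (len 2)
gen 9: "1"  (len 1)
gen 10: "001"  (len 3)
gen 11: "01"  (len 2)

01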